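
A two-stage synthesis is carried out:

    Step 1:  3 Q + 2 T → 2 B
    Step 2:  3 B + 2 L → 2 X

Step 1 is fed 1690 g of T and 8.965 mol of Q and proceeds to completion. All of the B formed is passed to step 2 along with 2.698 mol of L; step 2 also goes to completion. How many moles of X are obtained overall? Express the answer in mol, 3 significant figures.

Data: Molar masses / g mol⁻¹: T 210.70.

Step 1:
n(T) = 1690 / 210.70 = 8.021 mol
n(Q) = 8.965 mol
n/ν for T = 8.021/2 = 4.011
n/ν for Q = 8.965/3 = 2.988
Smallest n/ν is Q → limiting reagent.
n(B) produced = (2/3) × 8.965 = 5.977 mol
Step 2:
n(B) available = 5.977 mol
n(L) = 2.698 mol
n/ν for B = 5.977/3 = 1.992
n/ν for L = 2.698/2 = 1.349
Smallest n/ν is L → limiting reagent.
n(X) = (2/2) × 2.698 = 2.698 mol

2.70 mol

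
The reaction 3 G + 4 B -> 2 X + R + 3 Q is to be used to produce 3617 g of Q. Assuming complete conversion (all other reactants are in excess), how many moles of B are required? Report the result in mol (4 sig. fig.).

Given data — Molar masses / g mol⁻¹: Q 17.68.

n(Q) = 3617 / 17.68 = 204.6 mol
n(B) = (4/3) × 204.6 = 272.8 mol

272.8 mol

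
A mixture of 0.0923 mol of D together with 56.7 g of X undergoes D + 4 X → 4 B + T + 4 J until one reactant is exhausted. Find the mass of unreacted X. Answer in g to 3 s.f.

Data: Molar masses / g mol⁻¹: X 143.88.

n(D) = 0.09230 mol
n(X) = 56.70 / 143.88 = 0.3941 mol
n/ν for D = 0.09230/1 = 0.09230
n/ν for X = 0.3941/4 = 0.09853
Smallest n/ν is D → limiting reagent.
X consumed = (4/1) × 0.09230 = 0.3692 mol
X remaining = 0.3941 − 0.3692 = 0.02490 mol
mass = 0.02490 × 143.88 = 3.583 g

3.58 g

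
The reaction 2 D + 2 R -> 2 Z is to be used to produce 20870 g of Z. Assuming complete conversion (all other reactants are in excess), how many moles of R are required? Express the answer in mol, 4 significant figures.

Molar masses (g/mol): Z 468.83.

44.52 mol

n(Z) = 20870 / 468.83 = 44.52 mol
n(R) = (2/2) × 44.52 = 44.52 mol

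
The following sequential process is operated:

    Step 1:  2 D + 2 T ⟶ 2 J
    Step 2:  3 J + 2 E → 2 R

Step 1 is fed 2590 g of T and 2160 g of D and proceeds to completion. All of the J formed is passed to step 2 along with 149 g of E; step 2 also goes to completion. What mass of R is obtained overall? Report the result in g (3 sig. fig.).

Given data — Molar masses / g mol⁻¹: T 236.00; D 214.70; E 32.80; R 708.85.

3220 g

Step 1:
n(T) = 2590 / 236.00 = 10.97 mol
n(D) = 2160 / 214.70 = 10.06 mol
n/ν → T: 5.485, D: 5.030; D is limiting.
n(J) produced = (2/2) × 10.06 = 10.06 mol
Step 2:
n(J) available = 10.06 mol
n(E) = 149.0 / 32.80 = 4.543 mol
n/ν → J: 3.353, E: 2.272; E is limiting.
n(R) = (2/2) × 4.543 = 4.543 mol
mass = 4.543 × 708.85 = 3220 g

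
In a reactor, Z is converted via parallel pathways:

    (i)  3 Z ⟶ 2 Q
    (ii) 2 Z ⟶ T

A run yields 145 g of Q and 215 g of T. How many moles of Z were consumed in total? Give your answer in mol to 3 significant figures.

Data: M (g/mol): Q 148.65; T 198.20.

3.63 mol

n(Q) = 145 / 148.65 = 0.9754 mol
n(T) = 215 / 198.20 = 1.085 mol
n(Z) via (i) = (3/2)×0.9754 = 1.463 mol
n(Z) via (ii) = (2/1)×1.085 = 2.170 mol
total n(Z) = 1.463 + 2.170 = 3.633 mol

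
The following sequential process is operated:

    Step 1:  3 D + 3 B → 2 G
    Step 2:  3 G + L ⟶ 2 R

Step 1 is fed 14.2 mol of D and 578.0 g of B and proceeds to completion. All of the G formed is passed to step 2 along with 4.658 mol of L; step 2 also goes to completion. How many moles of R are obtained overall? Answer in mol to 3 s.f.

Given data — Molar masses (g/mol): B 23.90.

Step 1:
n(D) = 14.20 mol
n(B) = 578.0 / 23.90 = 24.18 mol
n/ν for D = 14.20/3 = 4.733
n/ν for B = 24.18/3 = 8.060
Smallest n/ν is D → limiting reagent.
n(G) produced = (2/3) × 14.20 = 9.467 mol
Step 2:
n(G) available = 9.467 mol
n(L) = 4.658 mol
n/ν for G = 9.467/3 = 3.156
n/ν for L = 4.658/1 = 4.658
Smallest n/ν is G → limiting reagent.
n(R) = (2/3) × 9.467 = 6.311 mol

6.31 mol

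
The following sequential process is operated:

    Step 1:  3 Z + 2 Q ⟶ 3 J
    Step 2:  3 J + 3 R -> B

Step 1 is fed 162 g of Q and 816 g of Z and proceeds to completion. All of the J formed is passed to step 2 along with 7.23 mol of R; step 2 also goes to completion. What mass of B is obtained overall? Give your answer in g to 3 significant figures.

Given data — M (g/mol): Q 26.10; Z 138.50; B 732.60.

Step 1:
n(Q) = 162.0 / 26.10 = 6.207 mol
n(Z) = 816.0 / 138.50 = 5.892 mol
n/ν for Q = 6.207/2 = 3.104
n/ν for Z = 5.892/3 = 1.964
Smallest n/ν is Z → limiting reagent.
n(J) produced = (3/3) × 5.892 = 5.892 mol
Step 2:
n(J) available = 5.892 mol
n(R) = 7.230 mol
n/ν for J = 5.892/3 = 1.964
n/ν for R = 7.230/3 = 2.410
Smallest n/ν is J → limiting reagent.
n(B) = (1/3) × 5.892 = 1.964 mol
mass = 1.964 × 732.60 = 1439 g

1440 g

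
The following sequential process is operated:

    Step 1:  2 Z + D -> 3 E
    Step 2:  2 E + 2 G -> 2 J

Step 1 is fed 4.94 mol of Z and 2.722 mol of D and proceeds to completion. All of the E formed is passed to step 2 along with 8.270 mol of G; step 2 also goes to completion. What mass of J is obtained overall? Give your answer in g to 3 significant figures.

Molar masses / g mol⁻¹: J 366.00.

2710 g

Step 1:
n(Z) = 4.940 mol
n(D) = 2.722 mol
n/ν for Z = 4.940/2 = 2.470
n/ν for D = 2.722/1 = 2.722
Smallest n/ν is Z → limiting reagent.
n(E) produced = (3/2) × 4.940 = 7.410 mol
Step 2:
n(E) available = 7.410 mol
n(G) = 8.270 mol
n/ν for E = 7.410/2 = 3.705
n/ν for G = 8.270/2 = 4.135
Smallest n/ν is E → limiting reagent.
n(J) = (2/2) × 7.410 = 7.410 mol
mass = 7.410 × 366.00 = 2712 g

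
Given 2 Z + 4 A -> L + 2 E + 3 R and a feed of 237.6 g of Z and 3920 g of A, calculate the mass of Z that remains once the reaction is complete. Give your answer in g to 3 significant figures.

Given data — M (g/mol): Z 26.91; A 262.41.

36.6 g

n(Z) = 237.6 / 26.91 = 8.829 mol
n(A) = 3920 / 262.41 = 14.94 mol
n/ν for Z = 8.829/2 = 4.415
n/ν for A = 14.94/4 = 3.735
Smallest n/ν is A → limiting reagent.
Z consumed = (2/4) × 14.94 = 7.470 mol
Z remaining = 8.829 − 7.470 = 1.359 mol
mass = 1.359 × 26.91 = 36.57 g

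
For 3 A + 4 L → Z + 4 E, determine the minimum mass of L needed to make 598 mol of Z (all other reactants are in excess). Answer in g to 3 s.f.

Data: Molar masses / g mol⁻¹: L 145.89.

349000 g

n(Z) = 598.0 mol
n(L) = (4/1) × 598.0 = 2392 mol
mass = 2392 × 145.89 = 349000 g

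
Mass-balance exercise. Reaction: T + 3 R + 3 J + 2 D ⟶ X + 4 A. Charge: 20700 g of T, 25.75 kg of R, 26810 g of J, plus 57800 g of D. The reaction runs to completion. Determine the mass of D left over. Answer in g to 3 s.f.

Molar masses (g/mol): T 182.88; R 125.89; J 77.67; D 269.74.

n(T) = 20700 / 182.88 = 113.2 mol
n(R) = 25.75×1000 / 125.89 = 204.5 mol
n(J) = 26810 / 77.67 = 345.2 mol
n(D) = 57800 / 269.74 = 214.3 mol
n/ν for T = 113.2/1 = 113.2
n/ν for R = 204.5/3 = 68.17
n/ν for J = 345.2/3 = 115.1
n/ν for D = 214.3/2 = 107.2
Smallest n/ν is R → limiting reagent.
D consumed = (2/3) × 204.5 = 136.3 mol
D remaining = 214.3 − 136.3 = 78.00 mol
mass = 78.00 × 269.74 = 21040 g

21000 g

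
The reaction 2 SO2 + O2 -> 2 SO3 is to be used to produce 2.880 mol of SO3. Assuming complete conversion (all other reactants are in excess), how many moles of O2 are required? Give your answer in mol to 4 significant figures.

1.440 mol

n(SO3) = 2.880 mol
n(O2) = (1/2) × 2.880 = 1.440 mol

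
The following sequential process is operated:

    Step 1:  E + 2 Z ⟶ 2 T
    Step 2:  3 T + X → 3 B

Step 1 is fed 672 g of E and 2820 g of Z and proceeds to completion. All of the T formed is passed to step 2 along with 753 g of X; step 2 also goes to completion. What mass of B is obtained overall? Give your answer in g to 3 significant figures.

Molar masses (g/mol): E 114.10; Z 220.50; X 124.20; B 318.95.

3760 g

Step 1:
n(E) = 672.0 / 114.10 = 5.890 mol
n(Z) = 2820 / 220.50 = 12.79 mol
n/ν → E: 5.890, Z: 6.395; E is limiting.
n(T) produced = (2/1) × 5.890 = 11.78 mol
Step 2:
n(T) available = 11.78 mol
n(X) = 753.0 / 124.20 = 6.063 mol
n/ν → T: 3.927, X: 6.063; T is limiting.
n(B) = (3/3) × 11.78 = 11.78 mol
mass = 11.78 × 318.95 = 3757 g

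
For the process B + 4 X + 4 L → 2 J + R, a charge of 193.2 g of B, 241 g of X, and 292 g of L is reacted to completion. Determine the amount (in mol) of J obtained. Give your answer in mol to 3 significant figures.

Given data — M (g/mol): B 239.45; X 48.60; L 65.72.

n(B) = 193.2 / 239.45 = 0.8068 mol
n(X) = 241.0 / 48.60 = 4.959 mol
n(L) = 292.0 / 65.72 = 4.443 mol
n/ν → B: 0.8068, X: 1.240, L: 1.111; B is limiting.
n(J) = (2/1) × 0.8068 = 1.614 mol

1.61 mol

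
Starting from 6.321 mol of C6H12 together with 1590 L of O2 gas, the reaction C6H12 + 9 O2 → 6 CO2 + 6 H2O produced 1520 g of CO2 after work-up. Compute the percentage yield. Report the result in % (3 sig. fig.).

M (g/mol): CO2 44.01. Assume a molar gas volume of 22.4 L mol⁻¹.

91.1 %

n(C6H12) = 6.321 mol
n(O2) = 1590 / 22.4 = 70.98 mol
n/ν → C6H12: 6.321, O2: 7.887; C6H12 is limiting.
theoretical n(CO2) = (6/1) × 6.321 = 37.93 mol → 1669 g
% yield = 1520 / 1669 × 100 = 91.07 %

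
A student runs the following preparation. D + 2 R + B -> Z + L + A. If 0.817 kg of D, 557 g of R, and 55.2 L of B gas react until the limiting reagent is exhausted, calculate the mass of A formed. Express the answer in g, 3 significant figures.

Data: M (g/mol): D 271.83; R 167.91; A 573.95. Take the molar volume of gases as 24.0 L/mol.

952 g

n(D) = 0.8170×1000 / 271.83 = 3.006 mol
n(R) = 557.0 / 167.91 = 3.317 mol
n(B) = 55.20 / 24.0 = 2.300 mol
n/ν for D = 3.006/1 = 3.006
n/ν for R = 3.317/2 = 1.659
n/ν for B = 2.300/1 = 2.300
Smallest n/ν is R → limiting reagent.
n(A) = (1/2) × 3.317 = 1.659 mol
mass = 1.659 × 573.95 = 952.2 g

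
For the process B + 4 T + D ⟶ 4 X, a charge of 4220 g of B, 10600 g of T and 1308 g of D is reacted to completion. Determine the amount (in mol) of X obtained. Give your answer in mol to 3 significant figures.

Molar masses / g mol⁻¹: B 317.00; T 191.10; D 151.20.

n(B) = 4220 / 317.00 = 13.31 mol
n(T) = 10600 / 191.10 = 55.47 mol
n(D) = 1308 / 151.20 = 8.651 mol
n/ν for B = 13.31/1 = 13.31
n/ν for T = 55.47/4 = 13.87
n/ν for D = 8.651/1 = 8.651
Smallest n/ν is D → limiting reagent.
n(X) = (4/1) × 8.651 = 34.60 mol

34.6 mol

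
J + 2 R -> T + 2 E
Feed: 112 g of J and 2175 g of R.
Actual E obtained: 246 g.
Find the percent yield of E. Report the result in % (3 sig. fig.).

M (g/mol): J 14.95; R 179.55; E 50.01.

n(J) = 112.0 / 14.95 = 7.492 mol
n(R) = 2175 / 179.55 = 12.11 mol
n/ν → J: 7.492, R: 6.055; R is limiting.
theoretical n(E) = (2/2) × 12.11 = 12.11 mol → 605.6 g
% yield = 246 / 605.6 × 100 = 40.62 %

40.6 %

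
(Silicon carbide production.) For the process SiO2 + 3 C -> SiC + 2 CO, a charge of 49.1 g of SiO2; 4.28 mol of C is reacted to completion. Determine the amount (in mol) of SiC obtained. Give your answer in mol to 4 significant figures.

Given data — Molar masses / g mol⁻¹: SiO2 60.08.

n(SiO2) = 49.10 / 60.08 = 0.8172 mol
n(C) = 4.280 mol
n/ν for SiO2 = 0.8172/1 = 0.8172
n/ν for C = 4.280/3 = 1.427
Smallest n/ν is SiO2 → limiting reagent.
n(SiC) = (1/1) × 0.8172 = 0.8172 mol

0.8172 mol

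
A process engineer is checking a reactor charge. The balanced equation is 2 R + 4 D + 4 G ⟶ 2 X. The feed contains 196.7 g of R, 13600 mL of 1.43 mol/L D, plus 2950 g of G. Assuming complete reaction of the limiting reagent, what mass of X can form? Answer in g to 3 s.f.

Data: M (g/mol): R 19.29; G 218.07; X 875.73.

n(R) = 196.7 / 19.29 = 10.20 mol
n(D) = 1.43 × 13600/1000 = 19.45 mol
n(G) = 2950 / 218.07 = 13.53 mol
n/ν for R = 10.20/2 = 5.100
n/ν for D = 19.45/4 = 4.863
n/ν for G = 13.53/4 = 3.383
Smallest n/ν is G → limiting reagent.
n(X) = (2/4) × 13.53 = 6.765 mol
mass = 6.765 × 875.73 = 5924 g

5920 g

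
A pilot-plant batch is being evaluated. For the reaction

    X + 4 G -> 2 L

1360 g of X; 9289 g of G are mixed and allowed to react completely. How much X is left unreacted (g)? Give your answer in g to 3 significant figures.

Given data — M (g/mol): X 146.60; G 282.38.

154 g

n(X) = 1360 / 146.60 = 9.277 mol
n(G) = 9289 / 282.38 = 32.90 mol
n/ν for X = 9.277/1 = 9.277
n/ν for G = 32.90/4 = 8.225
Smallest n/ν is G → limiting reagent.
X consumed = (1/4) × 32.90 = 8.225 mol
X remaining = 9.277 − 8.225 = 1.052 mol
mass = 1.052 × 146.60 = 154.2 g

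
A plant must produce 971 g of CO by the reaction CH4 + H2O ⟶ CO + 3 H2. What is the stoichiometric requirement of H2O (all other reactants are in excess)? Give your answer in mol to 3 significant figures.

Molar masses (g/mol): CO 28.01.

34.7 mol

n(CO) = 971 / 28.01 = 34.67 mol
n(H2O) = (1/1) × 34.67 = 34.67 mol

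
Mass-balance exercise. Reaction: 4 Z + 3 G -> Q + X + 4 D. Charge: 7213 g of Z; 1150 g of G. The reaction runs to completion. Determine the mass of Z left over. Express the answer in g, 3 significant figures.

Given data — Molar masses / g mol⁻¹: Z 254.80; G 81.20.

n(Z) = 7213 / 254.80 = 28.31 mol
n(G) = 1150 / 81.20 = 14.16 mol
n/ν → Z: 7.078, G: 4.720; G is limiting.
Z consumed = (4/3) × 14.16 = 18.88 mol
Z remaining = 28.31 − 18.88 = 9.430 mol
mass = 9.430 × 254.80 = 2403 g

2400 g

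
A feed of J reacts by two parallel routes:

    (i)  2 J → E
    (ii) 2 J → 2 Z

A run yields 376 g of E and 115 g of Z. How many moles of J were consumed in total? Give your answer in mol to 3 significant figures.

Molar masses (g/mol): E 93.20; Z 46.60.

n(E) = 376 / 93.20 = 4.034 mol
n(Z) = 115 / 46.60 = 2.468 mol
n(J) via (i) = (2/1)×4.034 = 8.068 mol
n(J) via (ii) = (2/2)×2.468 = 2.468 mol
total n(J) = 8.068 + 2.468 = 10.54 mol

10.5 mol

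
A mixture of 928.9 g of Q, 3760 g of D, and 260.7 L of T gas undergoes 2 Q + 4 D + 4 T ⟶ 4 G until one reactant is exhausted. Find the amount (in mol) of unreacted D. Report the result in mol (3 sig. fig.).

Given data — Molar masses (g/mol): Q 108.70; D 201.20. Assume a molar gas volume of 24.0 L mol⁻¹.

7.83 mol

n(Q) = 928.9 / 108.70 = 8.546 mol
n(D) = 3760 / 201.20 = 18.69 mol
n(T) = 260.7 / 24.0 = 10.86 mol
n/ν → Q: 4.273, D: 4.673, T: 2.715; T is limiting.
D consumed = (4/4) × 10.86 = 10.86 mol
D remaining = 18.69 − 10.86 = 7.830 mol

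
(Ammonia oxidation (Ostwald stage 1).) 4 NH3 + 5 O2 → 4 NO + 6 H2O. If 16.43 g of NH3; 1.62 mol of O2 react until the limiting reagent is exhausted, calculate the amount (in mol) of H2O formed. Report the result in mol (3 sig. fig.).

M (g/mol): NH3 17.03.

1.45 mol

n(NH3) = 16.43 / 17.03 = 0.9648 mol
n(O2) = 1.620 mol
n/ν for NH3 = 0.9648/4 = 0.2412
n/ν for O2 = 1.620/5 = 0.3240
Smallest n/ν is NH3 → limiting reagent.
n(H2O) = (6/4) × 0.9648 = 1.447 mol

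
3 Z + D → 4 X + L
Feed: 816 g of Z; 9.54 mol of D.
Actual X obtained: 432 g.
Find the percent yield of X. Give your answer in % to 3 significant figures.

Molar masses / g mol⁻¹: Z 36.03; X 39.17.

36.5 %

n(Z) = 816.0 / 36.03 = 22.65 mol
n(D) = 9.540 mol
n/ν for Z = 22.65/3 = 7.550
n/ν for D = 9.540/1 = 9.540
Smallest n/ν is Z → limiting reagent.
theoretical n(X) = (4/3) × 22.65 = 30.20 mol → 1183 g
% yield = 432 / 1183 × 100 = 36.52 %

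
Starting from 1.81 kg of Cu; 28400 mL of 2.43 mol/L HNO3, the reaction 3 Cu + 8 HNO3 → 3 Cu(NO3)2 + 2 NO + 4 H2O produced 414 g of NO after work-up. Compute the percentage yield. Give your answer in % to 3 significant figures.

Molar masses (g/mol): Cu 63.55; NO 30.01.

80.0 %

n(Cu) = 1.810×1000 / 63.55 = 28.48 mol
n(HNO3) = 2.43 × 28400/1000 = 69.01 mol
n/ν for Cu = 28.48/3 = 9.493
n/ν for HNO3 = 69.01/8 = 8.626
Smallest n/ν is HNO3 → limiting reagent.
theoretical n(NO) = (2/8) × 69.01 = 17.25 mol → 517.7 g
% yield = 414 / 517.7 × 100 = 79.97 %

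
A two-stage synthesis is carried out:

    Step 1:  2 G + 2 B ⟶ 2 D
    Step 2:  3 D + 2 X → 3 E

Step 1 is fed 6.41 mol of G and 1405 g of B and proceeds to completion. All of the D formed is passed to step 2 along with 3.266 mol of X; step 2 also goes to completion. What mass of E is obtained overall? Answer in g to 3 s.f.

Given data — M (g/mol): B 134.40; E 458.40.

2250 g

Step 1:
n(G) = 6.410 mol
n(B) = 1405 / 134.40 = 10.45 mol
n/ν for G = 6.410/2 = 3.205
n/ν for B = 10.45/2 = 5.225
Smallest n/ν is G → limiting reagent.
n(D) produced = (2/2) × 6.410 = 6.410 mol
Step 2:
n(D) available = 6.410 mol
n(X) = 3.266 mol
n/ν for D = 6.410/3 = 2.137
n/ν for X = 3.266/2 = 1.633
Smallest n/ν is X → limiting reagent.
n(E) = (3/2) × 3.266 = 4.899 mol
mass = 4.899 × 458.40 = 2246 g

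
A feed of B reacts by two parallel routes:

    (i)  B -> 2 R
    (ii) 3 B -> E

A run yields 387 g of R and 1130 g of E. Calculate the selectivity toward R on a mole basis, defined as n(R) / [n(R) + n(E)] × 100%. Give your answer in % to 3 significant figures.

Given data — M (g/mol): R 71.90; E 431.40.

n(R) = 387 / 71.90 = 5.382 mol
n(E) = 1130 / 431.40 = 2.619 mol
selectivity = 5.382/(5.382+2.619) × 100 = 67.27 %

67.3 %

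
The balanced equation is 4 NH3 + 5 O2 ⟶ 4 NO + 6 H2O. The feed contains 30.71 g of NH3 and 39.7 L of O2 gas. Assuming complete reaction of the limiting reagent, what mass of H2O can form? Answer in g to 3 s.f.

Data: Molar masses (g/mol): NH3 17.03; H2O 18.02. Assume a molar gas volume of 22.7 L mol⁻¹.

37.8 g

n(NH3) = 30.71 / 17.03 = 1.803 mol
n(O2) = 39.70 / 22.7 = 1.749 mol
n/ν for NH3 = 1.803/4 = 0.4508
n/ν for O2 = 1.749/5 = 0.3498
Smallest n/ν is O2 → limiting reagent.
n(H2O) = (6/5) × 1.749 = 2.099 mol
mass = 2.099 × 18.02 = 37.82 g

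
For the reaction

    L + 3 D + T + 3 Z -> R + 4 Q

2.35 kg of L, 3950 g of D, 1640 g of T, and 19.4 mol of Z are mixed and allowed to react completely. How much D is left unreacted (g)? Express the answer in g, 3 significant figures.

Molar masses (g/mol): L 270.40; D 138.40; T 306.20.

1730 g

n(L) = 2.350×1000 / 270.40 = 8.691 mol
n(D) = 3950 / 138.40 = 28.54 mol
n(T) = 1640 / 306.20 = 5.356 mol
n(Z) = 19.40 mol
n/ν for L = 8.691/1 = 8.691
n/ν for D = 28.54/3 = 9.513
n/ν for T = 5.356/1 = 5.356
n/ν for Z = 19.40/3 = 6.467
Smallest n/ν is T → limiting reagent.
D consumed = (3/1) × 5.356 = 16.07 mol
D remaining = 28.54 − 16.07 = 12.47 mol
mass = 12.47 × 138.40 = 1726 g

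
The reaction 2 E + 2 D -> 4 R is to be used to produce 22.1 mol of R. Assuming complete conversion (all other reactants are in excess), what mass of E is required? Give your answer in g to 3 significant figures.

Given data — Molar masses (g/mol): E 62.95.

696 g

n(R) = 22.10 mol
n(E) = (2/4) × 22.10 = 11.05 mol
mass = 11.05 × 62.95 = 695.6 g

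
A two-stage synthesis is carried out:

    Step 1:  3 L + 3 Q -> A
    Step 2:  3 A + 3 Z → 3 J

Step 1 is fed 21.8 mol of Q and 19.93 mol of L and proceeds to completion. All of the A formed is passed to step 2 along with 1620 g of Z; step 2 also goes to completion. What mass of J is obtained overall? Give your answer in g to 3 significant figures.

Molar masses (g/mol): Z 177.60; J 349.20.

2320 g

Step 1:
n(Q) = 21.80 mol
n(L) = 19.93 mol
n/ν for Q = 21.80/3 = 7.267
n/ν for L = 19.93/3 = 6.643
Smallest n/ν is L → limiting reagent.
n(A) produced = (1/3) × 19.93 = 6.643 mol
Step 2:
n(A) available = 6.643 mol
n(Z) = 1620 / 177.60 = 9.122 mol
n/ν for A = 6.643/3 = 2.214
n/ν for Z = 9.122/3 = 3.041
Smallest n/ν is A → limiting reagent.
n(J) = (3/3) × 6.643 = 6.643 mol
mass = 6.643 × 349.20 = 2320 g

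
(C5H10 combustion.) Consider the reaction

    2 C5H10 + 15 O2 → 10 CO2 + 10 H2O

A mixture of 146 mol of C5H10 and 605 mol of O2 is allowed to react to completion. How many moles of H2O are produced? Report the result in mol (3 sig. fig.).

403 mol

n(C5H10) = 146.0 mol
n(O2) = 605.0 mol
n/ν for C5H10 = 146.0/2 = 73.00
n/ν for O2 = 605.0/15 = 40.33
Smallest n/ν is O2 → limiting reagent.
n(H2O) = (10/15) × 605.0 = 403.3 mol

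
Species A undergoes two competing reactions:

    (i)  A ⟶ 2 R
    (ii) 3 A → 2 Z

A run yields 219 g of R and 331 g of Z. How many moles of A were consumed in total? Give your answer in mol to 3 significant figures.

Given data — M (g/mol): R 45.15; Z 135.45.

n(R) = 219 / 45.15 = 4.850 mol
n(Z) = 331 / 135.45 = 2.444 mol
n(A) via (i) = (1/2)×4.850 = 2.425 mol
n(A) via (ii) = (3/2)×2.444 = 3.666 mol
total n(A) = 2.425 + 3.666 = 6.091 mol

6.09 mol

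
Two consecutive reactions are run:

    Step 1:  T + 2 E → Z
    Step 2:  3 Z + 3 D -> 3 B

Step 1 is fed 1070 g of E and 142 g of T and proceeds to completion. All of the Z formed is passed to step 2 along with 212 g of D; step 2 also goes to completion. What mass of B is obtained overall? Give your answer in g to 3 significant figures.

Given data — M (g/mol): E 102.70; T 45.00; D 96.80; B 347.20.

Step 1:
n(E) = 1070 / 102.70 = 10.42 mol
n(T) = 142.0 / 45.00 = 3.156 mol
n/ν → E: 5.210, T: 3.156; T is limiting.
n(Z) produced = (1/1) × 3.156 = 3.156 mol
Step 2:
n(Z) available = 3.156 mol
n(D) = 212.0 / 96.80 = 2.190 mol
n/ν → Z: 1.052, D: 0.7300; D is limiting.
n(B) = (3/3) × 2.190 = 2.190 mol
mass = 2.190 × 347.20 = 760.4 g

760 g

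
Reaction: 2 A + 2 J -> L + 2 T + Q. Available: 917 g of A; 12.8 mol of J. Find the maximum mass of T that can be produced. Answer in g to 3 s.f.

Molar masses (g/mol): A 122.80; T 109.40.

n(A) = 917.0 / 122.80 = 7.467 mol
n(J) = 12.80 mol
n/ν for A = 7.467/2 = 3.734
n/ν for J = 12.80/2 = 6.400
Smallest n/ν is A → limiting reagent.
n(T) = (2/2) × 7.467 = 7.467 mol
mass = 7.467 × 109.40 = 816.9 g

817 g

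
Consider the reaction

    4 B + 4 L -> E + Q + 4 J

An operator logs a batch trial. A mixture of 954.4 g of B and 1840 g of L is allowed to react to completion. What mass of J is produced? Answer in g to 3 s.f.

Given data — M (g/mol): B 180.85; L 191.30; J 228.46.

1210 g

n(B) = 954.4 / 180.85 = 5.277 mol
n(L) = 1840 / 191.30 = 9.618 mol
n/ν for B = 5.277/4 = 1.319
n/ν for L = 9.618/4 = 2.405
Smallest n/ν is B → limiting reagent.
n(J) = (4/4) × 5.277 = 5.277 mol
mass = 5.277 × 228.46 = 1206 g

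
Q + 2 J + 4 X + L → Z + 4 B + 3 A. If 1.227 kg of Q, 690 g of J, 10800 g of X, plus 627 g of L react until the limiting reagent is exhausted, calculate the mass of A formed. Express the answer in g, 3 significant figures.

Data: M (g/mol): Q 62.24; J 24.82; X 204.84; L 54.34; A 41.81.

1450 g

n(Q) = 1.227×1000 / 62.24 = 19.71 mol
n(J) = 690.0 / 24.82 = 27.80 mol
n(X) = 10800 / 204.84 = 52.72 mol
n(L) = 627.0 / 54.34 = 11.54 mol
n/ν for Q = 19.71/1 = 19.71
n/ν for J = 27.80/2 = 13.90
n/ν for X = 52.72/4 = 13.18
n/ν for L = 11.54/1 = 11.54
Smallest n/ν is L → limiting reagent.
n(A) = (3/1) × 11.54 = 34.62 mol
mass = 34.62 × 41.81 = 1447 g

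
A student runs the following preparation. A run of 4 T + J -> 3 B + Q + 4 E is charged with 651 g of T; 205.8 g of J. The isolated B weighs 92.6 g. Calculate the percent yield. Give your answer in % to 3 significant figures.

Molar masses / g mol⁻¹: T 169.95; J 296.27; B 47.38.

93.8 %

n(T) = 651.0 / 169.95 = 3.831 mol
n(J) = 205.8 / 296.27 = 0.6946 mol
n/ν for T = 3.831/4 = 0.9578
n/ν for J = 0.6946/1 = 0.6946
Smallest n/ν is J → limiting reagent.
theoretical n(B) = (3/1) × 0.6946 = 2.084 mol → 98.74 g
% yield = 92.6 / 98.74 × 100 = 93.78 %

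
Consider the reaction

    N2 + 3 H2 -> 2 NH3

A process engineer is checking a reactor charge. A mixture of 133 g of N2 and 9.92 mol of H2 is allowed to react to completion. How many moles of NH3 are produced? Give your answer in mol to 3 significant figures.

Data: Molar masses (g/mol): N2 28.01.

6.61 mol

n(N2) = 133.0 / 28.01 = 4.748 mol
n(H2) = 9.920 mol
n/ν for N2 = 4.748/1 = 4.748
n/ν for H2 = 9.920/3 = 3.307
Smallest n/ν is H2 → limiting reagent.
n(NH3) = (2/3) × 9.920 = 6.613 mol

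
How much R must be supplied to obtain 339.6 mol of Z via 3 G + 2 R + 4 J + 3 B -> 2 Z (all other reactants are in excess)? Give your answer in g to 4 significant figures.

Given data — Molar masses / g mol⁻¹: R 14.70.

n(Z) = 339.6 mol
n(R) = (2/2) × 339.6 = 339.6 mol
mass = 339.6 × 14.70 = 4992 g

4992 g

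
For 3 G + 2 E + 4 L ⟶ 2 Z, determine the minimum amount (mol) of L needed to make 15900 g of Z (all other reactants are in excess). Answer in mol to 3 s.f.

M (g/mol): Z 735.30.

n(Z) = 15900 / 735.30 = 21.62 mol
n(L) = (4/2) × 21.62 = 43.24 mol

43.2 mol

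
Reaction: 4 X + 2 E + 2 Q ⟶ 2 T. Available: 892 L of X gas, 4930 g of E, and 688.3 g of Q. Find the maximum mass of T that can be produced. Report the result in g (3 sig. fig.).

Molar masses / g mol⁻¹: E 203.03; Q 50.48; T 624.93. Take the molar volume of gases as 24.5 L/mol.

n(X) = 892.0 / 24.5 = 36.41 mol
n(E) = 4930 / 203.03 = 24.28 mol
n(Q) = 688.3 / 50.48 = 13.64 mol
n/ν for X = 36.41/4 = 9.103
n/ν for E = 24.28/2 = 12.14
n/ν for Q = 13.64/2 = 6.820
Smallest n/ν is Q → limiting reagent.
n(T) = (2/2) × 13.64 = 13.64 mol
mass = 13.64 × 624.93 = 8524 g

8520 g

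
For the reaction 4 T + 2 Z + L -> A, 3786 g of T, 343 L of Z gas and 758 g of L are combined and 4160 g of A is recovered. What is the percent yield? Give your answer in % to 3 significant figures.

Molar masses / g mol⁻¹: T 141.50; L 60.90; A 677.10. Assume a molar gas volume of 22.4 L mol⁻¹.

91.8 %

n(T) = 3786 / 141.50 = 26.76 mol
n(Z) = 343.0 / 22.4 = 15.31 mol
n(L) = 758.0 / 60.90 = 12.45 mol
n/ν → T: 6.690, Z: 7.655, L: 12.45; T is limiting.
theoretical n(A) = (1/4) × 26.76 = 6.690 mol → 4530 g
% yield = 4160 / 4530 × 100 = 91.83 %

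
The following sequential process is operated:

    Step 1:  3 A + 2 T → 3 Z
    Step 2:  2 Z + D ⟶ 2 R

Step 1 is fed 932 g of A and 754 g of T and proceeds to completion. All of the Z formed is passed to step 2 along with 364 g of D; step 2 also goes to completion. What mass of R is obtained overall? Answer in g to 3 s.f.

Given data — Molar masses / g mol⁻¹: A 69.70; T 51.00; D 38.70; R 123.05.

Step 1:
n(A) = 932.0 / 69.70 = 13.37 mol
n(T) = 754.0 / 51.00 = 14.78 mol
n/ν for A = 13.37/3 = 4.457
n/ν for T = 14.78/2 = 7.390
Smallest n/ν is A → limiting reagent.
n(Z) produced = (3/3) × 13.37 = 13.37 mol
Step 2:
n(Z) available = 13.37 mol
n(D) = 364.0 / 38.70 = 9.406 mol
n/ν for Z = 13.37/2 = 6.685
n/ν for D = 9.406/1 = 9.406
Smallest n/ν is Z → limiting reagent.
n(R) = (2/2) × 13.37 = 13.37 mol
mass = 13.37 × 123.05 = 1645 g

1650 g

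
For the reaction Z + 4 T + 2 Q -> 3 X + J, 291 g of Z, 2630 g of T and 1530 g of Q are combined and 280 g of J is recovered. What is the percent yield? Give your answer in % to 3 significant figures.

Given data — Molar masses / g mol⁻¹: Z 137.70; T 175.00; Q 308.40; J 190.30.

69.6 %

n(Z) = 291.0 / 137.70 = 2.113 mol
n(T) = 2630 / 175.00 = 15.03 mol
n(Q) = 1530 / 308.40 = 4.961 mol
n/ν for Z = 2.113/1 = 2.113
n/ν for T = 15.03/4 = 3.758
n/ν for Q = 4.961/2 = 2.481
Smallest n/ν is Z → limiting reagent.
theoretical n(J) = (1/1) × 2.113 = 2.113 mol → 402.1 g
% yield = 280 / 402.1 × 100 = 69.63 %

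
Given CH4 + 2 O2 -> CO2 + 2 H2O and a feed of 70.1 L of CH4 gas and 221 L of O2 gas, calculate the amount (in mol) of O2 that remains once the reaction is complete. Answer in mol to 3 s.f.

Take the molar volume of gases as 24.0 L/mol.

n(CH4) = 70.10 / 24.0 = 2.921 mol
n(O2) = 221.0 / 24.0 = 9.208 mol
n/ν → CH4: 2.921, O2: 4.604; CH4 is limiting.
O2 consumed = (2/1) × 2.921 = 5.842 mol
O2 remaining = 9.208 − 5.842 = 3.366 mol

3.37 mol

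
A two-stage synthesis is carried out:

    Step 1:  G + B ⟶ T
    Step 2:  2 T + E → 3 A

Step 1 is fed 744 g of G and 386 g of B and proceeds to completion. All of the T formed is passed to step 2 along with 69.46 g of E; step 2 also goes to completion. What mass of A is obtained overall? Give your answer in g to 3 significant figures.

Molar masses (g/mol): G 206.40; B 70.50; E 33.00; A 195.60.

1060 g

Step 1:
n(G) = 744.0 / 206.40 = 3.605 mol
n(B) = 386.0 / 70.50 = 5.475 mol
n/ν for G = 3.605/1 = 3.605
n/ν for B = 5.475/1 = 5.475
Smallest n/ν is G → limiting reagent.
n(T) produced = (1/1) × 3.605 = 3.605 mol
Step 2:
n(T) available = 3.605 mol
n(E) = 69.46 / 33.00 = 2.105 mol
n/ν for T = 3.605/2 = 1.803
n/ν for E = 2.105/1 = 2.105
Smallest n/ν is T → limiting reagent.
n(A) = (3/2) × 3.605 = 5.408 mol
mass = 5.408 × 195.60 = 1058 g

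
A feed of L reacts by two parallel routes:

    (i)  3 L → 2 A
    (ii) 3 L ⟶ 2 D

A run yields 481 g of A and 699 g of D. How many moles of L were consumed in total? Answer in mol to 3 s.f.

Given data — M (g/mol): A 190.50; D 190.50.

9.29 mol

n(A) = 481 / 190.50 = 2.525 mol
n(D) = 699 / 190.50 = 3.669 mol
n(L) via (i) = (3/2)×2.525 = 3.788 mol
n(L) via (ii) = (3/2)×3.669 = 5.504 mol
total n(L) = 3.788 + 5.504 = 9.292 mol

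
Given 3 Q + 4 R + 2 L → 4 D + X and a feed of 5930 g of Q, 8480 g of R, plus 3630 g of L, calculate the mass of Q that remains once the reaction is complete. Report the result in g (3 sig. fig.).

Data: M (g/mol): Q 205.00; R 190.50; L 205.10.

n(Q) = 5930 / 205.00 = 28.93 mol
n(R) = 8480 / 190.50 = 44.51 mol
n(L) = 3630 / 205.10 = 17.70 mol
n/ν for Q = 28.93/3 = 9.643
n/ν for R = 44.51/4 = 11.13
n/ν for L = 17.70/2 = 8.850
Smallest n/ν is L → limiting reagent.
Q consumed = (3/2) × 17.70 = 26.55 mol
Q remaining = 28.93 − 26.55 = 2.380 mol
mass = 2.380 × 205.00 = 487.9 g

488 g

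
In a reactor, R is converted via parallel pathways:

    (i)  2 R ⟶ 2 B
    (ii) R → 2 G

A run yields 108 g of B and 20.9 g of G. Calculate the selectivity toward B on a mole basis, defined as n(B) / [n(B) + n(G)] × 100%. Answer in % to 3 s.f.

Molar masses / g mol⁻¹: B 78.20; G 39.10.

n(B) = 108 / 78.20 = 1.381 mol
n(G) = 20.9 / 39.10 = 0.5345 mol
selectivity = 1.381/(1.381+0.5345) × 100 = 72.10 %

72.1 %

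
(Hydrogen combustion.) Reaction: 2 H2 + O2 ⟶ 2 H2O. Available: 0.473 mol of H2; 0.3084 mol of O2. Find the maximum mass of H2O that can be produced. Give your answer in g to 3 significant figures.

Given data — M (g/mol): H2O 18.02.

8.52 g

n(H2) = 0.4730 mol
n(O2) = 0.3084 mol
n/ν → H2: 0.2365, O2: 0.3084; H2 is limiting.
n(H2O) = (2/2) × 0.4730 = 0.4730 mol
mass = 0.4730 × 18.02 = 8.523 g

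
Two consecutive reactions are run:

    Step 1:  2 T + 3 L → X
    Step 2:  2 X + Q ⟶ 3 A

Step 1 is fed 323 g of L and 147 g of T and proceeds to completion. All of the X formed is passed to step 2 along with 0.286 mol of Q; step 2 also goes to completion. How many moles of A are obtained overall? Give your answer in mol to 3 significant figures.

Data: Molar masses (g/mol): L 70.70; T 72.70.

0.858 mol

Step 1:
n(L) = 323.0 / 70.70 = 4.569 mol
n(T) = 147.0 / 72.70 = 2.022 mol
n/ν for L = 4.569/3 = 1.523
n/ν for T = 2.022/2 = 1.011
Smallest n/ν is T → limiting reagent.
n(X) produced = (1/2) × 2.022 = 1.011 mol
Step 2:
n(X) available = 1.011 mol
n(Q) = 0.2860 mol
n/ν for X = 1.011/2 = 0.5055
n/ν for Q = 0.2860/1 = 0.2860
Smallest n/ν is Q → limiting reagent.
n(A) = (3/1) × 0.2860 = 0.8580 mol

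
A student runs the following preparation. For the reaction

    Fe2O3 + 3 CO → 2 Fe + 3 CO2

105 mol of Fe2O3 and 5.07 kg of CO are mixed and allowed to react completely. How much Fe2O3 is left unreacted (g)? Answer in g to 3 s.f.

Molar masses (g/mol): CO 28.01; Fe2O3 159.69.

n(Fe2O3) = 105.0 mol
n(CO) = 5.070×1000 / 28.01 = 181.0 mol
n/ν for Fe2O3 = 105.0/1 = 105.0
n/ν for CO = 181.0/3 = 60.33
Smallest n/ν is CO → limiting reagent.
Fe2O3 consumed = (1/3) × 181.0 = 60.33 mol
Fe2O3 remaining = 105.0 − 60.33 = 44.67 mol
mass = 44.67 × 159.69 = 7133 g

7130 g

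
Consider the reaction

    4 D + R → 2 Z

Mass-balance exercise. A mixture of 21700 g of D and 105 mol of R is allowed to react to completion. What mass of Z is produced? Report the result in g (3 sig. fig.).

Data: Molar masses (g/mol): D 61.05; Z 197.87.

n(D) = 21700 / 61.05 = 355.4 mol
n(R) = 105.0 mol
n/ν → D: 88.85, R: 105.0; D is limiting.
n(Z) = (2/4) × 355.4 = 177.7 mol
mass = 177.7 × 197.87 = 35160 g

35200 g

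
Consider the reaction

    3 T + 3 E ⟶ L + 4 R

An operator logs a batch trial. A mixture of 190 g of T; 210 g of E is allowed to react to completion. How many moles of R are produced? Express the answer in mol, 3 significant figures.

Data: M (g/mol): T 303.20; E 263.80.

n(T) = 190.0 / 303.20 = 0.6266 mol
n(E) = 210.0 / 263.80 = 0.7961 mol
n/ν for T = 0.6266/3 = 0.2089
n/ν for E = 0.7961/3 = 0.2654
Smallest n/ν is T → limiting reagent.
n(R) = (4/3) × 0.6266 = 0.8355 mol

0.836 mol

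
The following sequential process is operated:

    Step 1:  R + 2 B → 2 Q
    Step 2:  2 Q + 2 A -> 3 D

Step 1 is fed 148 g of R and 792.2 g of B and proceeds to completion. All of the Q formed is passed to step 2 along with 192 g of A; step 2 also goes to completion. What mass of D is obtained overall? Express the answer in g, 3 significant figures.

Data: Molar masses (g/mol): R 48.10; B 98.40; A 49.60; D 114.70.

666 g

Step 1:
n(R) = 148.0 / 48.10 = 3.077 mol
n(B) = 792.2 / 98.40 = 8.051 mol
n/ν for R = 3.077/1 = 3.077
n/ν for B = 8.051/2 = 4.026
Smallest n/ν is R → limiting reagent.
n(Q) produced = (2/1) × 3.077 = 6.154 mol
Step 2:
n(Q) available = 6.154 mol
n(A) = 192.0 / 49.60 = 3.871 mol
n/ν for Q = 6.154/2 = 3.077
n/ν for A = 3.871/2 = 1.936
Smallest n/ν is A → limiting reagent.
n(D) = (3/2) × 3.871 = 5.807 mol
mass = 5.807 × 114.70 = 666.1 g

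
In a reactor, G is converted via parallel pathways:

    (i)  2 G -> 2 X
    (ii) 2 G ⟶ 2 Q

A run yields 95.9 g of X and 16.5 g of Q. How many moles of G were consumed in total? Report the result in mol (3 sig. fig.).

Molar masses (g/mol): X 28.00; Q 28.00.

n(X) = 95.9 / 28.00 = 3.425 mol
n(Q) = 16.5 / 28.00 = 0.5893 mol
n(G) via (i) = (2/2)×3.425 = 3.425 mol
n(G) via (ii) = (2/2)×0.5893 = 0.5893 mol
total n(G) = 3.425 + 0.5893 = 4.014 mol

4.01 mol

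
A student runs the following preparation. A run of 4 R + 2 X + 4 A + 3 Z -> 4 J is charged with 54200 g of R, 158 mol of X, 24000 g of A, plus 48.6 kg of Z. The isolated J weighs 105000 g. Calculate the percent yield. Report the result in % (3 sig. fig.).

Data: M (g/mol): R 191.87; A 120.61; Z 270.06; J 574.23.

91.9 %

n(R) = 54200 / 191.87 = 282.5 mol
n(X) = 158.0 mol
n(A) = 24000 / 120.61 = 199.0 mol
n(Z) = 48.60×1000 / 270.06 = 180.0 mol
n/ν for R = 282.5/4 = 70.63
n/ν for X = 158.0/2 = 79.00
n/ν for A = 199.0/4 = 49.75
n/ν for Z = 180.0/3 = 60.00
Smallest n/ν is A → limiting reagent.
theoretical n(J) = (4/4) × 199.0 = 199.0 mol → 114300 g
% yield = 105000 / 114300 × 100 = 91.86 %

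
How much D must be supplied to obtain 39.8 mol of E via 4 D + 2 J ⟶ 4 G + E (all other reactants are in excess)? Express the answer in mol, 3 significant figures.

159 mol

n(E) = 39.80 mol
n(D) = (4/1) × 39.80 = 159.2 mol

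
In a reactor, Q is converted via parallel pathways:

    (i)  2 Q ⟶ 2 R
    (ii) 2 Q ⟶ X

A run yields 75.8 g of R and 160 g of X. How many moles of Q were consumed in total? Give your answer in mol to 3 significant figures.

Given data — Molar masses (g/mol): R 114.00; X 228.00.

2.07 mol

n(R) = 75.8 / 114.00 = 0.6649 mol
n(X) = 160 / 228.00 = 0.7018 mol
n(Q) via (i) = (2/2)×0.6649 = 0.6649 mol
n(Q) via (ii) = (2/1)×0.7018 = 1.404 mol
total n(Q) = 0.6649 + 1.404 = 2.069 mol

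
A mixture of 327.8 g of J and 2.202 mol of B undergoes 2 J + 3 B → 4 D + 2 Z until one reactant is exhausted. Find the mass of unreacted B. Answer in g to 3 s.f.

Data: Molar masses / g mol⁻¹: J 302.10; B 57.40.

33.0 g

n(J) = 327.8 / 302.10 = 1.085 mol
n(B) = 2.202 mol
n/ν → J: 0.5425, B: 0.7340; J is limiting.
B consumed = (3/2) × 1.085 = 1.628 mol
B remaining = 2.202 − 1.628 = 0.5740 mol
mass = 0.5740 × 57.40 = 32.95 g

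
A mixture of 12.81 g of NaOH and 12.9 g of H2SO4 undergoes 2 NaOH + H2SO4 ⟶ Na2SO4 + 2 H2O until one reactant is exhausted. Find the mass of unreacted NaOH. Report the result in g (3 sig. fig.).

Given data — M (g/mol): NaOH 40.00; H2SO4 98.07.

n(NaOH) = 12.81 / 40.00 = 0.3203 mol
n(H2SO4) = 12.90 / 98.07 = 0.1315 mol
n/ν for NaOH = 0.3203/2 = 0.1602
n/ν for H2SO4 = 0.1315/1 = 0.1315
Smallest n/ν is H2SO4 → limiting reagent.
NaOH consumed = (2/1) × 0.1315 = 0.2630 mol
NaOH remaining = 0.3203 − 0.2630 = 0.05730 mol
mass = 0.05730 × 40.00 = 2.292 g

2.29 g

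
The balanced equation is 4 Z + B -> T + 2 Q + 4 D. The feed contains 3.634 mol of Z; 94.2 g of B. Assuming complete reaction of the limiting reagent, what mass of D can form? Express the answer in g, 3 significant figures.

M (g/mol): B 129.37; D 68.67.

200 g

n(Z) = 3.634 mol
n(B) = 94.20 / 129.37 = 0.7281 mol
n/ν for Z = 3.634/4 = 0.9085
n/ν for B = 0.7281/1 = 0.7281
Smallest n/ν is B → limiting reagent.
n(D) = (4/1) × 0.7281 = 2.912 mol
mass = 2.912 × 68.67 = 200.0 g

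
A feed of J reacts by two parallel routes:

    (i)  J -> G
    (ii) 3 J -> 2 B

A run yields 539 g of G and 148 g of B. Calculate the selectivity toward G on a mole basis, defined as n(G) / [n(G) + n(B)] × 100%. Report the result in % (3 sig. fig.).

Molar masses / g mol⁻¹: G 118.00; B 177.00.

84.5 %

n(G) = 539 / 118.00 = 4.568 mol
n(B) = 148 / 177.00 = 0.8362 mol
selectivity = 4.568/(4.568+0.8362) × 100 = 84.53 %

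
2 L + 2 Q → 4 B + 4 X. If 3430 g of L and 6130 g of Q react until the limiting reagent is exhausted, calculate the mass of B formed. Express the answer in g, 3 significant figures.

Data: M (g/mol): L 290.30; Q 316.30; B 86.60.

2050 g

n(L) = 3430 / 290.30 = 11.82 mol
n(Q) = 6130 / 316.30 = 19.38 mol
n/ν for L = 11.82/2 = 5.910
n/ν for Q = 19.38/2 = 9.690
Smallest n/ν is L → limiting reagent.
n(B) = (4/2) × 11.82 = 23.64 mol
mass = 23.64 × 86.60 = 2047 g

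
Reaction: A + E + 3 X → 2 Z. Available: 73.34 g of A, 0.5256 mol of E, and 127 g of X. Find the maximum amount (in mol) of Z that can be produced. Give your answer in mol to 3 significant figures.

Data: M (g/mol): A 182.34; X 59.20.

n(A) = 73.34 / 182.34 = 0.4022 mol
n(E) = 0.5256 mol
n(X) = 127.0 / 59.20 = 2.145 mol
n/ν for A = 0.4022/1 = 0.4022
n/ν for E = 0.5256/1 = 0.5256
n/ν for X = 2.145/3 = 0.7150
Smallest n/ν is A → limiting reagent.
n(Z) = (2/1) × 0.4022 = 0.8044 mol

0.804 mol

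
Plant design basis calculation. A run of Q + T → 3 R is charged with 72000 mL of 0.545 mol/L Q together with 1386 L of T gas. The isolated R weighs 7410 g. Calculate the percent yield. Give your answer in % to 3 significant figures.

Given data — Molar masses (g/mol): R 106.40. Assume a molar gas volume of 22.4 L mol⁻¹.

n(Q) = 0.545 × 72000/1000 = 39.24 mol
n(T) = 1386 / 22.4 = 61.88 mol
n/ν for Q = 39.24/1 = 39.24
n/ν for T = 61.88/1 = 61.88
Smallest n/ν is Q → limiting reagent.
theoretical n(R) = (3/1) × 39.24 = 117.7 mol → 12520 g
% yield = 7410 / 12520 × 100 = 59.19 %

59.2 %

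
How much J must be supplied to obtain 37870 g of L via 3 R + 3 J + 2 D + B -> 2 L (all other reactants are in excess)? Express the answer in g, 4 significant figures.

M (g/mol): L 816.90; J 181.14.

n(L) = 37870 / 816.90 = 46.36 mol
n(J) = (3/2) × 46.36 = 69.54 mol
mass = 69.54 × 181.14 = 12600 g

12600 g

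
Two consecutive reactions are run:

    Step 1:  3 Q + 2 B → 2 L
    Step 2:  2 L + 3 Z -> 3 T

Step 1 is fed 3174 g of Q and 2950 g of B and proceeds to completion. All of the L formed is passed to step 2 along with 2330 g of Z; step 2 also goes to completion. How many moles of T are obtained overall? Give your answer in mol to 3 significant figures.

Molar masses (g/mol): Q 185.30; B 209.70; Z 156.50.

Step 1:
n(Q) = 3174 / 185.30 = 17.13 mol
n(B) = 2950 / 209.70 = 14.07 mol
n/ν for Q = 17.13/3 = 5.710
n/ν for B = 14.07/2 = 7.035
Smallest n/ν is Q → limiting reagent.
n(L) produced = (2/3) × 17.13 = 11.42 mol
Step 2:
n(L) available = 11.42 mol
n(Z) = 2330 / 156.50 = 14.89 mol
n/ν for L = 11.42/2 = 5.710
n/ν for Z = 14.89/3 = 4.963
Smallest n/ν is Z → limiting reagent.
n(T) = (3/3) × 14.89 = 14.89 mol

14.9 mol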